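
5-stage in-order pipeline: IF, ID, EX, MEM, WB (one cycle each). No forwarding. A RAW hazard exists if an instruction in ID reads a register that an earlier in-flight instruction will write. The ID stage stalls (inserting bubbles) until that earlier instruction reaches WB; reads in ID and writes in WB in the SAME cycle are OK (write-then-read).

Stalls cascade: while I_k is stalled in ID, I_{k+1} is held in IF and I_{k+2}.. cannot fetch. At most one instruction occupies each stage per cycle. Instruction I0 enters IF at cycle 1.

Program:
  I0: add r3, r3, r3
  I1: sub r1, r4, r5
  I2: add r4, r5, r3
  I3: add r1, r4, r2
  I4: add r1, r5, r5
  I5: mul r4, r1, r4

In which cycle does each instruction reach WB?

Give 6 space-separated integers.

Answer: 5 6 8 11 12 15

Derivation:
I0 add r3 <- r3,r3: IF@1 ID@2 stall=0 (-) EX@3 MEM@4 WB@5
I1 sub r1 <- r4,r5: IF@2 ID@3 stall=0 (-) EX@4 MEM@5 WB@6
I2 add r4 <- r5,r3: IF@3 ID@4 stall=1 (RAW on I0.r3 (WB@5)) EX@6 MEM@7 WB@8
I3 add r1 <- r4,r2: IF@4 ID@6 stall=2 (RAW on I2.r4 (WB@8)) EX@9 MEM@10 WB@11
I4 add r1 <- r5,r5: IF@6 ID@9 stall=0 (-) EX@10 MEM@11 WB@12
I5 mul r4 <- r1,r4: IF@9 ID@10 stall=2 (RAW on I4.r1 (WB@12)) EX@13 MEM@14 WB@15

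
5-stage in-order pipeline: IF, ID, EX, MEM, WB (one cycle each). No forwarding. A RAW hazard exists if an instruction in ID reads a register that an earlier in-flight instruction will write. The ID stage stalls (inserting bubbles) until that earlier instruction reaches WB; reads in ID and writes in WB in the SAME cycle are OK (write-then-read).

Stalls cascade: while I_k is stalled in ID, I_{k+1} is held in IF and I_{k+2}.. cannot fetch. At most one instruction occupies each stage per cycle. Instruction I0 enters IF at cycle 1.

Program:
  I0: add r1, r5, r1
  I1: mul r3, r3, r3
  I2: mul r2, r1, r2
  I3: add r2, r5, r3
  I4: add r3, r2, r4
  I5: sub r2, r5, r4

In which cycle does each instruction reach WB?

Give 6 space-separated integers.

Answer: 5 6 8 9 12 13

Derivation:
I0 add r1 <- r5,r1: IF@1 ID@2 stall=0 (-) EX@3 MEM@4 WB@5
I1 mul r3 <- r3,r3: IF@2 ID@3 stall=0 (-) EX@4 MEM@5 WB@6
I2 mul r2 <- r1,r2: IF@3 ID@4 stall=1 (RAW on I0.r1 (WB@5)) EX@6 MEM@7 WB@8
I3 add r2 <- r5,r3: IF@4 ID@6 stall=0 (-) EX@7 MEM@8 WB@9
I4 add r3 <- r2,r4: IF@6 ID@7 stall=2 (RAW on I3.r2 (WB@9)) EX@10 MEM@11 WB@12
I5 sub r2 <- r5,r4: IF@7 ID@10 stall=0 (-) EX@11 MEM@12 WB@13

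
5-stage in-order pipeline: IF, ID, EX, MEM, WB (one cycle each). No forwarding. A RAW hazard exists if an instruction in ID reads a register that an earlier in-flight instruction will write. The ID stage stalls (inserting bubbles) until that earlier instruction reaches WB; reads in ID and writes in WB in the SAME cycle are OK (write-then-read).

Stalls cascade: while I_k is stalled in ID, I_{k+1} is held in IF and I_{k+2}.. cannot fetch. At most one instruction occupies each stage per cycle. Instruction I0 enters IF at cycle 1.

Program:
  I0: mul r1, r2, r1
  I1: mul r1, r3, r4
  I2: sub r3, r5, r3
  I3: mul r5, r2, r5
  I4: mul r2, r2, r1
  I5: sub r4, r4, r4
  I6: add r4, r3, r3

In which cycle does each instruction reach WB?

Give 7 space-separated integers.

Answer: 5 6 7 8 9 10 11

Derivation:
I0 mul r1 <- r2,r1: IF@1 ID@2 stall=0 (-) EX@3 MEM@4 WB@5
I1 mul r1 <- r3,r4: IF@2 ID@3 stall=0 (-) EX@4 MEM@5 WB@6
I2 sub r3 <- r5,r3: IF@3 ID@4 stall=0 (-) EX@5 MEM@6 WB@7
I3 mul r5 <- r2,r5: IF@4 ID@5 stall=0 (-) EX@6 MEM@7 WB@8
I4 mul r2 <- r2,r1: IF@5 ID@6 stall=0 (-) EX@7 MEM@8 WB@9
I5 sub r4 <- r4,r4: IF@6 ID@7 stall=0 (-) EX@8 MEM@9 WB@10
I6 add r4 <- r3,r3: IF@7 ID@8 stall=0 (-) EX@9 MEM@10 WB@11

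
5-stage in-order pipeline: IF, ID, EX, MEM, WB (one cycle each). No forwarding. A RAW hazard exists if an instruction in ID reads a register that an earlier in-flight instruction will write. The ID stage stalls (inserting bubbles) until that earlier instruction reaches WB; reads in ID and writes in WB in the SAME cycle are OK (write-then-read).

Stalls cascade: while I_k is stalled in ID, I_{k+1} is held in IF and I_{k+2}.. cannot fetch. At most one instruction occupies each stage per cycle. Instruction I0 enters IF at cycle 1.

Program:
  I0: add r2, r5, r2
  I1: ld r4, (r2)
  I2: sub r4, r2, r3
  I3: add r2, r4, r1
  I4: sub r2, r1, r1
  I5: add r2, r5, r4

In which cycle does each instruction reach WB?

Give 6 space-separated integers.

I0 add r2 <- r5,r2: IF@1 ID@2 stall=0 (-) EX@3 MEM@4 WB@5
I1 ld r4 <- r2: IF@2 ID@3 stall=2 (RAW on I0.r2 (WB@5)) EX@6 MEM@7 WB@8
I2 sub r4 <- r2,r3: IF@3 ID@6 stall=0 (-) EX@7 MEM@8 WB@9
I3 add r2 <- r4,r1: IF@6 ID@7 stall=2 (RAW on I2.r4 (WB@9)) EX@10 MEM@11 WB@12
I4 sub r2 <- r1,r1: IF@7 ID@10 stall=0 (-) EX@11 MEM@12 WB@13
I5 add r2 <- r5,r4: IF@10 ID@11 stall=0 (-) EX@12 MEM@13 WB@14

Answer: 5 8 9 12 13 14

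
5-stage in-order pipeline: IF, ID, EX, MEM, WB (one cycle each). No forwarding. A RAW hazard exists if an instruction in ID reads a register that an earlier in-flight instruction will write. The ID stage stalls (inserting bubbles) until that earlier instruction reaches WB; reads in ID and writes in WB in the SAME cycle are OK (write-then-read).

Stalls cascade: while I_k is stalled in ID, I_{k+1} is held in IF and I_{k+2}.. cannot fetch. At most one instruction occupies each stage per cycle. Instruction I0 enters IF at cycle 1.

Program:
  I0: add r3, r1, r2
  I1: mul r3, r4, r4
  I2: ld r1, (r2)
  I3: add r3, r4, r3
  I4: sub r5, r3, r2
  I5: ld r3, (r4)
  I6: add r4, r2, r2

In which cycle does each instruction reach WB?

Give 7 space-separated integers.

Answer: 5 6 7 9 12 13 14

Derivation:
I0 add r3 <- r1,r2: IF@1 ID@2 stall=0 (-) EX@3 MEM@4 WB@5
I1 mul r3 <- r4,r4: IF@2 ID@3 stall=0 (-) EX@4 MEM@5 WB@6
I2 ld r1 <- r2: IF@3 ID@4 stall=0 (-) EX@5 MEM@6 WB@7
I3 add r3 <- r4,r3: IF@4 ID@5 stall=1 (RAW on I1.r3 (WB@6)) EX@7 MEM@8 WB@9
I4 sub r5 <- r3,r2: IF@5 ID@7 stall=2 (RAW on I3.r3 (WB@9)) EX@10 MEM@11 WB@12
I5 ld r3 <- r4: IF@7 ID@10 stall=0 (-) EX@11 MEM@12 WB@13
I6 add r4 <- r2,r2: IF@10 ID@11 stall=0 (-) EX@12 MEM@13 WB@14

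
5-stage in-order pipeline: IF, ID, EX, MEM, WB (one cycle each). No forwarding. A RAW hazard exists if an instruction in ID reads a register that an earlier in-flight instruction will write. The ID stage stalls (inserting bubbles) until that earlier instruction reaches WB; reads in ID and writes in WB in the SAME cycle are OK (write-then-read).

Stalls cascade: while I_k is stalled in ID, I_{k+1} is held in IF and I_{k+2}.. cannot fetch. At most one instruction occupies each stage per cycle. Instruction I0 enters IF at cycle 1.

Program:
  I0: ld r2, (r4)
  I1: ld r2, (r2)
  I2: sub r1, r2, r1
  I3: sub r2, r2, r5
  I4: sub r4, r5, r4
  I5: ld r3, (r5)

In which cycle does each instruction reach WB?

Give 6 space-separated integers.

Answer: 5 8 11 12 13 14

Derivation:
I0 ld r2 <- r4: IF@1 ID@2 stall=0 (-) EX@3 MEM@4 WB@5
I1 ld r2 <- r2: IF@2 ID@3 stall=2 (RAW on I0.r2 (WB@5)) EX@6 MEM@7 WB@8
I2 sub r1 <- r2,r1: IF@3 ID@6 stall=2 (RAW on I1.r2 (WB@8)) EX@9 MEM@10 WB@11
I3 sub r2 <- r2,r5: IF@6 ID@9 stall=0 (-) EX@10 MEM@11 WB@12
I4 sub r4 <- r5,r4: IF@9 ID@10 stall=0 (-) EX@11 MEM@12 WB@13
I5 ld r3 <- r5: IF@10 ID@11 stall=0 (-) EX@12 MEM@13 WB@14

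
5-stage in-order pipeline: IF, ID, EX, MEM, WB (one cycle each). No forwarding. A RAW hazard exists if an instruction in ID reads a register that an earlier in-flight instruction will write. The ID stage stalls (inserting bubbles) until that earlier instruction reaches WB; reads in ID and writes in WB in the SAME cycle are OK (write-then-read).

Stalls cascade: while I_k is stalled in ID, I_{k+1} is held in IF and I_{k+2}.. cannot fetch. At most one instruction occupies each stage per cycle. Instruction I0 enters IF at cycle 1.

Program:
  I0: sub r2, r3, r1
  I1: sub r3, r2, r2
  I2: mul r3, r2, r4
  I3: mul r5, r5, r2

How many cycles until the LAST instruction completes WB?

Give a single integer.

Answer: 10

Derivation:
I0 sub r2 <- r3,r1: IF@1 ID@2 stall=0 (-) EX@3 MEM@4 WB@5
I1 sub r3 <- r2,r2: IF@2 ID@3 stall=2 (RAW on I0.r2 (WB@5)) EX@6 MEM@7 WB@8
I2 mul r3 <- r2,r4: IF@3 ID@6 stall=0 (-) EX@7 MEM@8 WB@9
I3 mul r5 <- r5,r2: IF@6 ID@7 stall=0 (-) EX@8 MEM@9 WB@10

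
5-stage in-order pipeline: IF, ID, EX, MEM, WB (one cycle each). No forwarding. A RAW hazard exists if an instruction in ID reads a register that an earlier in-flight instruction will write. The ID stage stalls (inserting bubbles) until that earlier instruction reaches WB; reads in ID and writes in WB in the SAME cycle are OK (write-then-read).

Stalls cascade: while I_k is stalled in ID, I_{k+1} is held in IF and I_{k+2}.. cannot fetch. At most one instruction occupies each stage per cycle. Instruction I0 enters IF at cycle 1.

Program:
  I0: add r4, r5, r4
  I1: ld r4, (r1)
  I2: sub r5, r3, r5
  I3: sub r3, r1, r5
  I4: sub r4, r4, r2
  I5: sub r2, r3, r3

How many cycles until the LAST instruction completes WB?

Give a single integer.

I0 add r4 <- r5,r4: IF@1 ID@2 stall=0 (-) EX@3 MEM@4 WB@5
I1 ld r4 <- r1: IF@2 ID@3 stall=0 (-) EX@4 MEM@5 WB@6
I2 sub r5 <- r3,r5: IF@3 ID@4 stall=0 (-) EX@5 MEM@6 WB@7
I3 sub r3 <- r1,r5: IF@4 ID@5 stall=2 (RAW on I2.r5 (WB@7)) EX@8 MEM@9 WB@10
I4 sub r4 <- r4,r2: IF@5 ID@8 stall=0 (-) EX@9 MEM@10 WB@11
I5 sub r2 <- r3,r3: IF@8 ID@9 stall=1 (RAW on I3.r3 (WB@10)) EX@11 MEM@12 WB@13

Answer: 13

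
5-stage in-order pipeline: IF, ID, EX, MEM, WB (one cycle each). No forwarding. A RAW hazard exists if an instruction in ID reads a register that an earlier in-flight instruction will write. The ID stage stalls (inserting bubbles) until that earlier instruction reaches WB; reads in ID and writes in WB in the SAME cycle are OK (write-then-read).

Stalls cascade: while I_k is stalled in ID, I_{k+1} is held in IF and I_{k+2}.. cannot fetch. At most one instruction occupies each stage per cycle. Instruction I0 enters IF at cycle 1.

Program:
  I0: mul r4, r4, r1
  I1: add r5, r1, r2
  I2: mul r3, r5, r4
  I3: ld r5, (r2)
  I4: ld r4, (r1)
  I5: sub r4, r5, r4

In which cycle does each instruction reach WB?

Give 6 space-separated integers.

I0 mul r4 <- r4,r1: IF@1 ID@2 stall=0 (-) EX@3 MEM@4 WB@5
I1 add r5 <- r1,r2: IF@2 ID@3 stall=0 (-) EX@4 MEM@5 WB@6
I2 mul r3 <- r5,r4: IF@3 ID@4 stall=2 (RAW on I1.r5 (WB@6)) EX@7 MEM@8 WB@9
I3 ld r5 <- r2: IF@4 ID@7 stall=0 (-) EX@8 MEM@9 WB@10
I4 ld r4 <- r1: IF@7 ID@8 stall=0 (-) EX@9 MEM@10 WB@11
I5 sub r4 <- r5,r4: IF@8 ID@9 stall=2 (RAW on I4.r4 (WB@11)) EX@12 MEM@13 WB@14

Answer: 5 6 9 10 11 14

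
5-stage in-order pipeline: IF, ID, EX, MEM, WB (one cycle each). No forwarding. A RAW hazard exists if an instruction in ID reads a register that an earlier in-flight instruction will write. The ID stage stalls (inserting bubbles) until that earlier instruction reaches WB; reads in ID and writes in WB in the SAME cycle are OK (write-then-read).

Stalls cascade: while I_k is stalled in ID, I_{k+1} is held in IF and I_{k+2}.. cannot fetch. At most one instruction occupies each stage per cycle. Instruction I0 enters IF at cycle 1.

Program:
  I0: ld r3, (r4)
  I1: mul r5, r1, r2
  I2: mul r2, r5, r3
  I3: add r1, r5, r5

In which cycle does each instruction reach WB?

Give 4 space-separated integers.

I0 ld r3 <- r4: IF@1 ID@2 stall=0 (-) EX@3 MEM@4 WB@5
I1 mul r5 <- r1,r2: IF@2 ID@3 stall=0 (-) EX@4 MEM@5 WB@6
I2 mul r2 <- r5,r3: IF@3 ID@4 stall=2 (RAW on I1.r5 (WB@6)) EX@7 MEM@8 WB@9
I3 add r1 <- r5,r5: IF@4 ID@7 stall=0 (-) EX@8 MEM@9 WB@10

Answer: 5 6 9 10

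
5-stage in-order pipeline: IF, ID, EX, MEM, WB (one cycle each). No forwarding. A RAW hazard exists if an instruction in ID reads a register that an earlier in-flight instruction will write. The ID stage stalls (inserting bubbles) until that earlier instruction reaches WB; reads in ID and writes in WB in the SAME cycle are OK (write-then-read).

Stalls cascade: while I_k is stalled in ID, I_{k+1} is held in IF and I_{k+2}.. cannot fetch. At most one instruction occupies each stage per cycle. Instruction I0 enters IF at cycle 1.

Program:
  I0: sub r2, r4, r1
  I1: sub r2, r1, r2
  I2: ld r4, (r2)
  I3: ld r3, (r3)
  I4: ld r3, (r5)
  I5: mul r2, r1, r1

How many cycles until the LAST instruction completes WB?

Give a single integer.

Answer: 14

Derivation:
I0 sub r2 <- r4,r1: IF@1 ID@2 stall=0 (-) EX@3 MEM@4 WB@5
I1 sub r2 <- r1,r2: IF@2 ID@3 stall=2 (RAW on I0.r2 (WB@5)) EX@6 MEM@7 WB@8
I2 ld r4 <- r2: IF@3 ID@6 stall=2 (RAW on I1.r2 (WB@8)) EX@9 MEM@10 WB@11
I3 ld r3 <- r3: IF@6 ID@9 stall=0 (-) EX@10 MEM@11 WB@12
I4 ld r3 <- r5: IF@9 ID@10 stall=0 (-) EX@11 MEM@12 WB@13
I5 mul r2 <- r1,r1: IF@10 ID@11 stall=0 (-) EX@12 MEM@13 WB@14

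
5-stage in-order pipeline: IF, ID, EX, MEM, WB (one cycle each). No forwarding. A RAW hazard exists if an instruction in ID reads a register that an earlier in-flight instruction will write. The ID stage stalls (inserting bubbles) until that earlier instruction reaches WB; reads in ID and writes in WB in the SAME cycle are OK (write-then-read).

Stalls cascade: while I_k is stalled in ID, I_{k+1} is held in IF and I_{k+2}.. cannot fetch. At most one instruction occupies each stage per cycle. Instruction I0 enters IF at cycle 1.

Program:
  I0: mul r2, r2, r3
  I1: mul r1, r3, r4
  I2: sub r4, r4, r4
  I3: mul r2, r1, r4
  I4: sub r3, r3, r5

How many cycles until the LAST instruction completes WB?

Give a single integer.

I0 mul r2 <- r2,r3: IF@1 ID@2 stall=0 (-) EX@3 MEM@4 WB@5
I1 mul r1 <- r3,r4: IF@2 ID@3 stall=0 (-) EX@4 MEM@5 WB@6
I2 sub r4 <- r4,r4: IF@3 ID@4 stall=0 (-) EX@5 MEM@6 WB@7
I3 mul r2 <- r1,r4: IF@4 ID@5 stall=2 (RAW on I2.r4 (WB@7)) EX@8 MEM@9 WB@10
I4 sub r3 <- r3,r5: IF@5 ID@8 stall=0 (-) EX@9 MEM@10 WB@11

Answer: 11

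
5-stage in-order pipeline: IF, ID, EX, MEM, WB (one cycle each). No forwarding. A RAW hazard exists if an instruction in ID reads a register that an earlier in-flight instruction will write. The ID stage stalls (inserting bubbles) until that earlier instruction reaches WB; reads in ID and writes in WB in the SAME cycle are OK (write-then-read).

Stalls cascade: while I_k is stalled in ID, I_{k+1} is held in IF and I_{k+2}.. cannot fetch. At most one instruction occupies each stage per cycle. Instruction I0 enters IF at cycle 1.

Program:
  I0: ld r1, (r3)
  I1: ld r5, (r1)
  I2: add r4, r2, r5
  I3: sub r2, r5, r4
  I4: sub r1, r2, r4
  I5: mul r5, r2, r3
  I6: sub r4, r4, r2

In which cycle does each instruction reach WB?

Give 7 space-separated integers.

Answer: 5 8 11 14 17 18 19

Derivation:
I0 ld r1 <- r3: IF@1 ID@2 stall=0 (-) EX@3 MEM@4 WB@5
I1 ld r5 <- r1: IF@2 ID@3 stall=2 (RAW on I0.r1 (WB@5)) EX@6 MEM@7 WB@8
I2 add r4 <- r2,r5: IF@3 ID@6 stall=2 (RAW on I1.r5 (WB@8)) EX@9 MEM@10 WB@11
I3 sub r2 <- r5,r4: IF@6 ID@9 stall=2 (RAW on I2.r4 (WB@11)) EX@12 MEM@13 WB@14
I4 sub r1 <- r2,r4: IF@9 ID@12 stall=2 (RAW on I3.r2 (WB@14)) EX@15 MEM@16 WB@17
I5 mul r5 <- r2,r3: IF@12 ID@15 stall=0 (-) EX@16 MEM@17 WB@18
I6 sub r4 <- r4,r2: IF@15 ID@16 stall=0 (-) EX@17 MEM@18 WB@19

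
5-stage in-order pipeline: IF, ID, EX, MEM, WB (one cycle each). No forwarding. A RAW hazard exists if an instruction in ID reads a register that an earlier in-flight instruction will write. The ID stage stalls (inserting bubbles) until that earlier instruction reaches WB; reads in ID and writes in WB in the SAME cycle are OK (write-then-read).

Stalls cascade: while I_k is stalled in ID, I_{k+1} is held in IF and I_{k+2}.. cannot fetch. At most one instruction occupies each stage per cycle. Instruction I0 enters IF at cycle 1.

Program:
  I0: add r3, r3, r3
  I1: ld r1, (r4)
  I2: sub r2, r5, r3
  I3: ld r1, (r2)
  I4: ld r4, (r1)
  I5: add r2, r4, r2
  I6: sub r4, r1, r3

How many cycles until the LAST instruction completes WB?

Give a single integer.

Answer: 18

Derivation:
I0 add r3 <- r3,r3: IF@1 ID@2 stall=0 (-) EX@3 MEM@4 WB@5
I1 ld r1 <- r4: IF@2 ID@3 stall=0 (-) EX@4 MEM@5 WB@6
I2 sub r2 <- r5,r3: IF@3 ID@4 stall=1 (RAW on I0.r3 (WB@5)) EX@6 MEM@7 WB@8
I3 ld r1 <- r2: IF@4 ID@6 stall=2 (RAW on I2.r2 (WB@8)) EX@9 MEM@10 WB@11
I4 ld r4 <- r1: IF@6 ID@9 stall=2 (RAW on I3.r1 (WB@11)) EX@12 MEM@13 WB@14
I5 add r2 <- r4,r2: IF@9 ID@12 stall=2 (RAW on I4.r4 (WB@14)) EX@15 MEM@16 WB@17
I6 sub r4 <- r1,r3: IF@12 ID@15 stall=0 (-) EX@16 MEM@17 WB@18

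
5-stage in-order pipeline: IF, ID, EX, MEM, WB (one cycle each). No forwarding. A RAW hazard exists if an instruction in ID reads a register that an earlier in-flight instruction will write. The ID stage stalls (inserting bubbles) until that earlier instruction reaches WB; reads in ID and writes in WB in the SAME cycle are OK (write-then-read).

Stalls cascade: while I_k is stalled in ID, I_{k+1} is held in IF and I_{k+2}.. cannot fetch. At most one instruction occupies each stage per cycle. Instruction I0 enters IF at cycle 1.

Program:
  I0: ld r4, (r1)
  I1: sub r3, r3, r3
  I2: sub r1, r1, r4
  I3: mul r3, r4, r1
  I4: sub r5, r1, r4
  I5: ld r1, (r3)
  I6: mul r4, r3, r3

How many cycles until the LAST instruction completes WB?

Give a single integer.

Answer: 15

Derivation:
I0 ld r4 <- r1: IF@1 ID@2 stall=0 (-) EX@3 MEM@4 WB@5
I1 sub r3 <- r3,r3: IF@2 ID@3 stall=0 (-) EX@4 MEM@5 WB@6
I2 sub r1 <- r1,r4: IF@3 ID@4 stall=1 (RAW on I0.r4 (WB@5)) EX@6 MEM@7 WB@8
I3 mul r3 <- r4,r1: IF@4 ID@6 stall=2 (RAW on I2.r1 (WB@8)) EX@9 MEM@10 WB@11
I4 sub r5 <- r1,r4: IF@6 ID@9 stall=0 (-) EX@10 MEM@11 WB@12
I5 ld r1 <- r3: IF@9 ID@10 stall=1 (RAW on I3.r3 (WB@11)) EX@12 MEM@13 WB@14
I6 mul r4 <- r3,r3: IF@10 ID@12 stall=0 (-) EX@13 MEM@14 WB@15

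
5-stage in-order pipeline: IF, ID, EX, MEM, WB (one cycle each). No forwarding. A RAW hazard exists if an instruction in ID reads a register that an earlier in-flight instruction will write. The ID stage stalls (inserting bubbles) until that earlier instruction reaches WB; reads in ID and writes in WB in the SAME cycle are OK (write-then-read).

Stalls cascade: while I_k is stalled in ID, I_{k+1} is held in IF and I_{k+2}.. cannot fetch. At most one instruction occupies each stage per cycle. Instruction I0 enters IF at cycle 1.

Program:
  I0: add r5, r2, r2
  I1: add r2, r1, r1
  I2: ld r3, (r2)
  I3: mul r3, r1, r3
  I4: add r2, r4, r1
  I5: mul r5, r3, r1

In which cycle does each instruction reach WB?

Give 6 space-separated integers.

I0 add r5 <- r2,r2: IF@1 ID@2 stall=0 (-) EX@3 MEM@4 WB@5
I1 add r2 <- r1,r1: IF@2 ID@3 stall=0 (-) EX@4 MEM@5 WB@6
I2 ld r3 <- r2: IF@3 ID@4 stall=2 (RAW on I1.r2 (WB@6)) EX@7 MEM@8 WB@9
I3 mul r3 <- r1,r3: IF@4 ID@7 stall=2 (RAW on I2.r3 (WB@9)) EX@10 MEM@11 WB@12
I4 add r2 <- r4,r1: IF@7 ID@10 stall=0 (-) EX@11 MEM@12 WB@13
I5 mul r5 <- r3,r1: IF@10 ID@11 stall=1 (RAW on I3.r3 (WB@12)) EX@13 MEM@14 WB@15

Answer: 5 6 9 12 13 15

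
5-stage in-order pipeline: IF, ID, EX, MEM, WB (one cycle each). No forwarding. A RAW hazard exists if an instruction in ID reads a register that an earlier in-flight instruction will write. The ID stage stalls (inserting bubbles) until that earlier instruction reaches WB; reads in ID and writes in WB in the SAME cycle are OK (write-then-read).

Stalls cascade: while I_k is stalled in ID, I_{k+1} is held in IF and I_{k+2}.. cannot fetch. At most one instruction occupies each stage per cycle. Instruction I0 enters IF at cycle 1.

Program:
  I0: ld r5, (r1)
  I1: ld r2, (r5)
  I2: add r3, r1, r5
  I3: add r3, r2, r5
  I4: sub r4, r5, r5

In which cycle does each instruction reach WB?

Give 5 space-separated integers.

Answer: 5 8 9 11 12

Derivation:
I0 ld r5 <- r1: IF@1 ID@2 stall=0 (-) EX@3 MEM@4 WB@5
I1 ld r2 <- r5: IF@2 ID@3 stall=2 (RAW on I0.r5 (WB@5)) EX@6 MEM@7 WB@8
I2 add r3 <- r1,r5: IF@3 ID@6 stall=0 (-) EX@7 MEM@8 WB@9
I3 add r3 <- r2,r5: IF@6 ID@7 stall=1 (RAW on I1.r2 (WB@8)) EX@9 MEM@10 WB@11
I4 sub r4 <- r5,r5: IF@7 ID@9 stall=0 (-) EX@10 MEM@11 WB@12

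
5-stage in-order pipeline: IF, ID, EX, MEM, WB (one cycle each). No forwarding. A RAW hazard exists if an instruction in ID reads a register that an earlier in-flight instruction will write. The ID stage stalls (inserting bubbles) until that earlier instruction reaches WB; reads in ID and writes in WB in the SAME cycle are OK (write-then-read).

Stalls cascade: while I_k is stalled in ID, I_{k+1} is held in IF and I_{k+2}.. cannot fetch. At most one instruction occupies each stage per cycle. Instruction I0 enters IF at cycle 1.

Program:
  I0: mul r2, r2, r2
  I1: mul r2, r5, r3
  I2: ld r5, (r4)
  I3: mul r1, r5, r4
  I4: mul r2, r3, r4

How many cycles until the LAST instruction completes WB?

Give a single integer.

Answer: 11

Derivation:
I0 mul r2 <- r2,r2: IF@1 ID@2 stall=0 (-) EX@3 MEM@4 WB@5
I1 mul r2 <- r5,r3: IF@2 ID@3 stall=0 (-) EX@4 MEM@5 WB@6
I2 ld r5 <- r4: IF@3 ID@4 stall=0 (-) EX@5 MEM@6 WB@7
I3 mul r1 <- r5,r4: IF@4 ID@5 stall=2 (RAW on I2.r5 (WB@7)) EX@8 MEM@9 WB@10
I4 mul r2 <- r3,r4: IF@5 ID@8 stall=0 (-) EX@9 MEM@10 WB@11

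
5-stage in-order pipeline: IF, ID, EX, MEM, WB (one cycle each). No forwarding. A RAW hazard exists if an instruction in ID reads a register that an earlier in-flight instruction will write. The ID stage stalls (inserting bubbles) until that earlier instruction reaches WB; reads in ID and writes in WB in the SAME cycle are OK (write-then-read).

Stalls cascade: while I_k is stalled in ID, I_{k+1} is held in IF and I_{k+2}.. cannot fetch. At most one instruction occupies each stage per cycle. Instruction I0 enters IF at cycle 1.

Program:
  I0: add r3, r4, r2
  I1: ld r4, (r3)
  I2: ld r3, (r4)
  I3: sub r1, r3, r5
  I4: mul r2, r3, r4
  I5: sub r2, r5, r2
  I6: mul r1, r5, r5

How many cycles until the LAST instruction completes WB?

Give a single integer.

Answer: 19

Derivation:
I0 add r3 <- r4,r2: IF@1 ID@2 stall=0 (-) EX@3 MEM@4 WB@5
I1 ld r4 <- r3: IF@2 ID@3 stall=2 (RAW on I0.r3 (WB@5)) EX@6 MEM@7 WB@8
I2 ld r3 <- r4: IF@3 ID@6 stall=2 (RAW on I1.r4 (WB@8)) EX@9 MEM@10 WB@11
I3 sub r1 <- r3,r5: IF@6 ID@9 stall=2 (RAW on I2.r3 (WB@11)) EX@12 MEM@13 WB@14
I4 mul r2 <- r3,r4: IF@9 ID@12 stall=0 (-) EX@13 MEM@14 WB@15
I5 sub r2 <- r5,r2: IF@12 ID@13 stall=2 (RAW on I4.r2 (WB@15)) EX@16 MEM@17 WB@18
I6 mul r1 <- r5,r5: IF@13 ID@16 stall=0 (-) EX@17 MEM@18 WB@19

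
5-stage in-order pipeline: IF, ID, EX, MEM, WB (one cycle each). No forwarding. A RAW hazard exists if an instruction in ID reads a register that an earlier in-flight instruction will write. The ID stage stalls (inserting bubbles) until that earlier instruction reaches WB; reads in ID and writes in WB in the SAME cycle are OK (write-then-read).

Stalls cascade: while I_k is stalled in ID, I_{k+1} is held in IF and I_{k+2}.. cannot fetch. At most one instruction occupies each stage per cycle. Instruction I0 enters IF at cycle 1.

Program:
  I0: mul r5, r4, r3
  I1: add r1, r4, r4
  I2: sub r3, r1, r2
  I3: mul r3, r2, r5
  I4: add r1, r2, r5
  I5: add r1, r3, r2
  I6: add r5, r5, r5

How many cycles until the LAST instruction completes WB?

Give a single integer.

Answer: 14

Derivation:
I0 mul r5 <- r4,r3: IF@1 ID@2 stall=0 (-) EX@3 MEM@4 WB@5
I1 add r1 <- r4,r4: IF@2 ID@3 stall=0 (-) EX@4 MEM@5 WB@6
I2 sub r3 <- r1,r2: IF@3 ID@4 stall=2 (RAW on I1.r1 (WB@6)) EX@7 MEM@8 WB@9
I3 mul r3 <- r2,r5: IF@4 ID@7 stall=0 (-) EX@8 MEM@9 WB@10
I4 add r1 <- r2,r5: IF@7 ID@8 stall=0 (-) EX@9 MEM@10 WB@11
I5 add r1 <- r3,r2: IF@8 ID@9 stall=1 (RAW on I3.r3 (WB@10)) EX@11 MEM@12 WB@13
I6 add r5 <- r5,r5: IF@9 ID@11 stall=0 (-) EX@12 MEM@13 WB@14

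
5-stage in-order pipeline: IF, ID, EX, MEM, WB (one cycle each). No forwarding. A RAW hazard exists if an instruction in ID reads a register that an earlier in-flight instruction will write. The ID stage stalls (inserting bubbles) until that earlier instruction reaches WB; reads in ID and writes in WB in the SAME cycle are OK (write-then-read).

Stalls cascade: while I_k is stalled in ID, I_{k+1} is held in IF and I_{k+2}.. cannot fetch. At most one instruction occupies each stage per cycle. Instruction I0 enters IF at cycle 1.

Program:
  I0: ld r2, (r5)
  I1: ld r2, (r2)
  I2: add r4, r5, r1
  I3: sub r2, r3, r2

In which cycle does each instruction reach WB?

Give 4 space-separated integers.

Answer: 5 8 9 11

Derivation:
I0 ld r2 <- r5: IF@1 ID@2 stall=0 (-) EX@3 MEM@4 WB@5
I1 ld r2 <- r2: IF@2 ID@3 stall=2 (RAW on I0.r2 (WB@5)) EX@6 MEM@7 WB@8
I2 add r4 <- r5,r1: IF@3 ID@6 stall=0 (-) EX@7 MEM@8 WB@9
I3 sub r2 <- r3,r2: IF@6 ID@7 stall=1 (RAW on I1.r2 (WB@8)) EX@9 MEM@10 WB@11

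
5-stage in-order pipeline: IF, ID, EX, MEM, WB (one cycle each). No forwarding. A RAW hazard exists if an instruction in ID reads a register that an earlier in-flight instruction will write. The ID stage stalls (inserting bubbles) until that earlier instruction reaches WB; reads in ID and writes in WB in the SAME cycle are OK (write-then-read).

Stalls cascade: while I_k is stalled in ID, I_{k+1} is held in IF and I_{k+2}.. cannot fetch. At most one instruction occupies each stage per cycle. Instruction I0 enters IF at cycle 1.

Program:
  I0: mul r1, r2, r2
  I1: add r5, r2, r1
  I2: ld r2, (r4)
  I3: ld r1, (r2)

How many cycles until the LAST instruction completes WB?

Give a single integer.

Answer: 12

Derivation:
I0 mul r1 <- r2,r2: IF@1 ID@2 stall=0 (-) EX@3 MEM@4 WB@5
I1 add r5 <- r2,r1: IF@2 ID@3 stall=2 (RAW on I0.r1 (WB@5)) EX@6 MEM@7 WB@8
I2 ld r2 <- r4: IF@3 ID@6 stall=0 (-) EX@7 MEM@8 WB@9
I3 ld r1 <- r2: IF@6 ID@7 stall=2 (RAW on I2.r2 (WB@9)) EX@10 MEM@11 WB@12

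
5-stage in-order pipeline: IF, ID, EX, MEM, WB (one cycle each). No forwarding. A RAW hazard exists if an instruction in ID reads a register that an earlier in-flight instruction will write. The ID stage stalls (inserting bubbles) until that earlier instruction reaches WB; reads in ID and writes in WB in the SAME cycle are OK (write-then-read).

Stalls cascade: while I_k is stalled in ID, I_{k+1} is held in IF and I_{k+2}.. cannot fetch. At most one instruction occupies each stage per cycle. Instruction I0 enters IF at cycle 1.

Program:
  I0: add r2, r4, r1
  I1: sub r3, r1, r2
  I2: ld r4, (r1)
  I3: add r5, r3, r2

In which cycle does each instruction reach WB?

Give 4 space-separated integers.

I0 add r2 <- r4,r1: IF@1 ID@2 stall=0 (-) EX@3 MEM@4 WB@5
I1 sub r3 <- r1,r2: IF@2 ID@3 stall=2 (RAW on I0.r2 (WB@5)) EX@6 MEM@7 WB@8
I2 ld r4 <- r1: IF@3 ID@6 stall=0 (-) EX@7 MEM@8 WB@9
I3 add r5 <- r3,r2: IF@6 ID@7 stall=1 (RAW on I1.r3 (WB@8)) EX@9 MEM@10 WB@11

Answer: 5 8 9 11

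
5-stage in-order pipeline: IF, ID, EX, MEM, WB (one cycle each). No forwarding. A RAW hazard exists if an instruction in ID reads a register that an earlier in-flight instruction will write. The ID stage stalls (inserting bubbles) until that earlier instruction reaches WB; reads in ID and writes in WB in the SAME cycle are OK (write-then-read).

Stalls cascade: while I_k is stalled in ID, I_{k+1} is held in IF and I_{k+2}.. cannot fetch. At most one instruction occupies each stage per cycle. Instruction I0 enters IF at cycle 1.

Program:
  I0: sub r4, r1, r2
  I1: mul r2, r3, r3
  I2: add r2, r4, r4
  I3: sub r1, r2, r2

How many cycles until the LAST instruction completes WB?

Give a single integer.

Answer: 11

Derivation:
I0 sub r4 <- r1,r2: IF@1 ID@2 stall=0 (-) EX@3 MEM@4 WB@5
I1 mul r2 <- r3,r3: IF@2 ID@3 stall=0 (-) EX@4 MEM@5 WB@6
I2 add r2 <- r4,r4: IF@3 ID@4 stall=1 (RAW on I0.r4 (WB@5)) EX@6 MEM@7 WB@8
I3 sub r1 <- r2,r2: IF@4 ID@6 stall=2 (RAW on I2.r2 (WB@8)) EX@9 MEM@10 WB@11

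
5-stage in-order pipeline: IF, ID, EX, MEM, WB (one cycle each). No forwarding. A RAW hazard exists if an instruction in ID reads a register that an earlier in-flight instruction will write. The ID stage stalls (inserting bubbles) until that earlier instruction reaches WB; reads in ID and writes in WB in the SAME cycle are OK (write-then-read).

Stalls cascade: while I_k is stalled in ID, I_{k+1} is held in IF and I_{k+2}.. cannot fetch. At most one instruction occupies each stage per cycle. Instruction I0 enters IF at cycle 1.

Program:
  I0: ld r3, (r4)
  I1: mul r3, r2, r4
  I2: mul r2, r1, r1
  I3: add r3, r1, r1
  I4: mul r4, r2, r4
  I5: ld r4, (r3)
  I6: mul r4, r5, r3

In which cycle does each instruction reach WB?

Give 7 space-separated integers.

I0 ld r3 <- r4: IF@1 ID@2 stall=0 (-) EX@3 MEM@4 WB@5
I1 mul r3 <- r2,r4: IF@2 ID@3 stall=0 (-) EX@4 MEM@5 WB@6
I2 mul r2 <- r1,r1: IF@3 ID@4 stall=0 (-) EX@5 MEM@6 WB@7
I3 add r3 <- r1,r1: IF@4 ID@5 stall=0 (-) EX@6 MEM@7 WB@8
I4 mul r4 <- r2,r4: IF@5 ID@6 stall=1 (RAW on I2.r2 (WB@7)) EX@8 MEM@9 WB@10
I5 ld r4 <- r3: IF@6 ID@8 stall=0 (-) EX@9 MEM@10 WB@11
I6 mul r4 <- r5,r3: IF@8 ID@9 stall=0 (-) EX@10 MEM@11 WB@12

Answer: 5 6 7 8 10 11 12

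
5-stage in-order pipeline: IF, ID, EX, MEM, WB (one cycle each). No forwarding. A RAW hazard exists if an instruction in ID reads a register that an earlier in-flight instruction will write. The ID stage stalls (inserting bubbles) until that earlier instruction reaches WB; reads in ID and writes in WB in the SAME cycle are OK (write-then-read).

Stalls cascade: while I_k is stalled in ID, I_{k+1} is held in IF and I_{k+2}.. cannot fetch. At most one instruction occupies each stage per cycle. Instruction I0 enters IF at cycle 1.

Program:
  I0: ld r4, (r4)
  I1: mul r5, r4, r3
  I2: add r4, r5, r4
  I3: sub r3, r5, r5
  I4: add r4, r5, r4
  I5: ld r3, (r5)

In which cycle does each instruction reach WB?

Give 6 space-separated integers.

I0 ld r4 <- r4: IF@1 ID@2 stall=0 (-) EX@3 MEM@4 WB@5
I1 mul r5 <- r4,r3: IF@2 ID@3 stall=2 (RAW on I0.r4 (WB@5)) EX@6 MEM@7 WB@8
I2 add r4 <- r5,r4: IF@3 ID@6 stall=2 (RAW on I1.r5 (WB@8)) EX@9 MEM@10 WB@11
I3 sub r3 <- r5,r5: IF@6 ID@9 stall=0 (-) EX@10 MEM@11 WB@12
I4 add r4 <- r5,r4: IF@9 ID@10 stall=1 (RAW on I2.r4 (WB@11)) EX@12 MEM@13 WB@14
I5 ld r3 <- r5: IF@10 ID@12 stall=0 (-) EX@13 MEM@14 WB@15

Answer: 5 8 11 12 14 15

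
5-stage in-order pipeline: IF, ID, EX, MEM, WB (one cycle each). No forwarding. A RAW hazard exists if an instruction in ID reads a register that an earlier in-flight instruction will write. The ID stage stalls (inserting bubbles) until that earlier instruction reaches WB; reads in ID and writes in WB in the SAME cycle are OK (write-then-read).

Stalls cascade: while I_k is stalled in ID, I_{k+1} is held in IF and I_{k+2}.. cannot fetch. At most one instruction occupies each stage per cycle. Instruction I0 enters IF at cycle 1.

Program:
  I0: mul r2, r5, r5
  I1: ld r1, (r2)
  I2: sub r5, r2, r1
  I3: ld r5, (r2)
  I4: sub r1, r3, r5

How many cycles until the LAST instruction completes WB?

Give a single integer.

Answer: 15

Derivation:
I0 mul r2 <- r5,r5: IF@1 ID@2 stall=0 (-) EX@3 MEM@4 WB@5
I1 ld r1 <- r2: IF@2 ID@3 stall=2 (RAW on I0.r2 (WB@5)) EX@6 MEM@7 WB@8
I2 sub r5 <- r2,r1: IF@3 ID@6 stall=2 (RAW on I1.r1 (WB@8)) EX@9 MEM@10 WB@11
I3 ld r5 <- r2: IF@6 ID@9 stall=0 (-) EX@10 MEM@11 WB@12
I4 sub r1 <- r3,r5: IF@9 ID@10 stall=2 (RAW on I3.r5 (WB@12)) EX@13 MEM@14 WB@15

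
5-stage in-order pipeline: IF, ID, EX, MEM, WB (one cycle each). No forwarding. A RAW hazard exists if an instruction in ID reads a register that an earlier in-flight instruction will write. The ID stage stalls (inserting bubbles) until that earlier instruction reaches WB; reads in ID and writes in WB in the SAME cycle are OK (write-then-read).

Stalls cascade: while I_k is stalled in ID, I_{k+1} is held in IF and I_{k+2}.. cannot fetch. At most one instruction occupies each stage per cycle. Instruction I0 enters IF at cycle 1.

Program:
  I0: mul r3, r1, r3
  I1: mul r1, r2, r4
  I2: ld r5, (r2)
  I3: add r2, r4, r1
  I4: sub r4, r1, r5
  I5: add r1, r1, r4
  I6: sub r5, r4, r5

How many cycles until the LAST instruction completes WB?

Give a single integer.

I0 mul r3 <- r1,r3: IF@1 ID@2 stall=0 (-) EX@3 MEM@4 WB@5
I1 mul r1 <- r2,r4: IF@2 ID@3 stall=0 (-) EX@4 MEM@5 WB@6
I2 ld r5 <- r2: IF@3 ID@4 stall=0 (-) EX@5 MEM@6 WB@7
I3 add r2 <- r4,r1: IF@4 ID@5 stall=1 (RAW on I1.r1 (WB@6)) EX@7 MEM@8 WB@9
I4 sub r4 <- r1,r5: IF@5 ID@7 stall=0 (-) EX@8 MEM@9 WB@10
I5 add r1 <- r1,r4: IF@7 ID@8 stall=2 (RAW on I4.r4 (WB@10)) EX@11 MEM@12 WB@13
I6 sub r5 <- r4,r5: IF@8 ID@11 stall=0 (-) EX@12 MEM@13 WB@14

Answer: 14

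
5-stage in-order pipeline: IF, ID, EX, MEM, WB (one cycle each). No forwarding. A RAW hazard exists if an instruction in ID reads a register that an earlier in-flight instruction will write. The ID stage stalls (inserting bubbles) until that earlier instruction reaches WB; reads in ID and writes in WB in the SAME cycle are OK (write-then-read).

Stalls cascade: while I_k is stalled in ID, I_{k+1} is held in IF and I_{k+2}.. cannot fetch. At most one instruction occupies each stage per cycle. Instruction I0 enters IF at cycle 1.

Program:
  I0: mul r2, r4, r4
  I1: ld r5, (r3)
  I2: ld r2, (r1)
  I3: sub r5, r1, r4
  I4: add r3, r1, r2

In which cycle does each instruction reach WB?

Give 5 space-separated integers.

I0 mul r2 <- r4,r4: IF@1 ID@2 stall=0 (-) EX@3 MEM@4 WB@5
I1 ld r5 <- r3: IF@2 ID@3 stall=0 (-) EX@4 MEM@5 WB@6
I2 ld r2 <- r1: IF@3 ID@4 stall=0 (-) EX@5 MEM@6 WB@7
I3 sub r5 <- r1,r4: IF@4 ID@5 stall=0 (-) EX@6 MEM@7 WB@8
I4 add r3 <- r1,r2: IF@5 ID@6 stall=1 (RAW on I2.r2 (WB@7)) EX@8 MEM@9 WB@10

Answer: 5 6 7 8 10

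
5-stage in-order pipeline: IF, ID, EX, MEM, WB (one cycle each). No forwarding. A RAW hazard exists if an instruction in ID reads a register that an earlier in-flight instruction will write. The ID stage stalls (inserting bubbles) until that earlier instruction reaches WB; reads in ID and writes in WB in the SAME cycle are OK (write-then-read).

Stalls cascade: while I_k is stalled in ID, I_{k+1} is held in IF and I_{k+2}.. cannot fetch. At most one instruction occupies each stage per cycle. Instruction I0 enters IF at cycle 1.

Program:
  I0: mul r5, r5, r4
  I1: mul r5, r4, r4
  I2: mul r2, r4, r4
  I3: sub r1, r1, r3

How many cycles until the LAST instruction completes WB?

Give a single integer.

Answer: 8

Derivation:
I0 mul r5 <- r5,r4: IF@1 ID@2 stall=0 (-) EX@3 MEM@4 WB@5
I1 mul r5 <- r4,r4: IF@2 ID@3 stall=0 (-) EX@4 MEM@5 WB@6
I2 mul r2 <- r4,r4: IF@3 ID@4 stall=0 (-) EX@5 MEM@6 WB@7
I3 sub r1 <- r1,r3: IF@4 ID@5 stall=0 (-) EX@6 MEM@7 WB@8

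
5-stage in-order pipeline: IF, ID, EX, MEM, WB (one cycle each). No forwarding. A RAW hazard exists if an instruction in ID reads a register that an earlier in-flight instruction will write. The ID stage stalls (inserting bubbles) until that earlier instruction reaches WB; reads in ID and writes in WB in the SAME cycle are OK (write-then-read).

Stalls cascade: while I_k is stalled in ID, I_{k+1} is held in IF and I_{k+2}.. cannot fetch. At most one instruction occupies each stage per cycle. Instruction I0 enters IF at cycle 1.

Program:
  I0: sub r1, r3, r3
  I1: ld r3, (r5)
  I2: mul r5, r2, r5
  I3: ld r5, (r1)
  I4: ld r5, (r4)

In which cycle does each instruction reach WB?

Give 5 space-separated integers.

I0 sub r1 <- r3,r3: IF@1 ID@2 stall=0 (-) EX@3 MEM@4 WB@5
I1 ld r3 <- r5: IF@2 ID@3 stall=0 (-) EX@4 MEM@5 WB@6
I2 mul r5 <- r2,r5: IF@3 ID@4 stall=0 (-) EX@5 MEM@6 WB@7
I3 ld r5 <- r1: IF@4 ID@5 stall=0 (-) EX@6 MEM@7 WB@8
I4 ld r5 <- r4: IF@5 ID@6 stall=0 (-) EX@7 MEM@8 WB@9

Answer: 5 6 7 8 9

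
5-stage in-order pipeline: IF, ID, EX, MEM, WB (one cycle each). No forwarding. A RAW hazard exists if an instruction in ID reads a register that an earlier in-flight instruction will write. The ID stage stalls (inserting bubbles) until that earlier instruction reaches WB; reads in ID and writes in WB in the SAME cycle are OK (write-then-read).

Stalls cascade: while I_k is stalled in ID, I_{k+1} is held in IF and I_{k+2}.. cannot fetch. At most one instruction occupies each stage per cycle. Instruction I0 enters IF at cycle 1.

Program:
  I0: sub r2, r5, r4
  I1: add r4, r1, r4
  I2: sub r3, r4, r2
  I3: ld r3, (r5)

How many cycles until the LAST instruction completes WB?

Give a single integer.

I0 sub r2 <- r5,r4: IF@1 ID@2 stall=0 (-) EX@3 MEM@4 WB@5
I1 add r4 <- r1,r4: IF@2 ID@3 stall=0 (-) EX@4 MEM@5 WB@6
I2 sub r3 <- r4,r2: IF@3 ID@4 stall=2 (RAW on I1.r4 (WB@6)) EX@7 MEM@8 WB@9
I3 ld r3 <- r5: IF@4 ID@7 stall=0 (-) EX@8 MEM@9 WB@10

Answer: 10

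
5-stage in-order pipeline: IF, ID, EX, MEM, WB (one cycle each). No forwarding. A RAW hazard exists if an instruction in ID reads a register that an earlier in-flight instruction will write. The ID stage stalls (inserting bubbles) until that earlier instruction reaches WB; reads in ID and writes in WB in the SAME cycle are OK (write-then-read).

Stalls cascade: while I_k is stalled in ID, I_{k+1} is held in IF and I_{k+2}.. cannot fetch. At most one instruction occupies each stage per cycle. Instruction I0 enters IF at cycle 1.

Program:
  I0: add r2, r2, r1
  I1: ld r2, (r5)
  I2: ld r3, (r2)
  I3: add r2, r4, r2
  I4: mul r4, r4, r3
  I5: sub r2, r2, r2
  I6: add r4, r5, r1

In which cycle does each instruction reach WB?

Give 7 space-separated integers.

I0 add r2 <- r2,r1: IF@1 ID@2 stall=0 (-) EX@3 MEM@4 WB@5
I1 ld r2 <- r5: IF@2 ID@3 stall=0 (-) EX@4 MEM@5 WB@6
I2 ld r3 <- r2: IF@3 ID@4 stall=2 (RAW on I1.r2 (WB@6)) EX@7 MEM@8 WB@9
I3 add r2 <- r4,r2: IF@4 ID@7 stall=0 (-) EX@8 MEM@9 WB@10
I4 mul r4 <- r4,r3: IF@7 ID@8 stall=1 (RAW on I2.r3 (WB@9)) EX@10 MEM@11 WB@12
I5 sub r2 <- r2,r2: IF@8 ID@10 stall=0 (-) EX@11 MEM@12 WB@13
I6 add r4 <- r5,r1: IF@10 ID@11 stall=0 (-) EX@12 MEM@13 WB@14

Answer: 5 6 9 10 12 13 14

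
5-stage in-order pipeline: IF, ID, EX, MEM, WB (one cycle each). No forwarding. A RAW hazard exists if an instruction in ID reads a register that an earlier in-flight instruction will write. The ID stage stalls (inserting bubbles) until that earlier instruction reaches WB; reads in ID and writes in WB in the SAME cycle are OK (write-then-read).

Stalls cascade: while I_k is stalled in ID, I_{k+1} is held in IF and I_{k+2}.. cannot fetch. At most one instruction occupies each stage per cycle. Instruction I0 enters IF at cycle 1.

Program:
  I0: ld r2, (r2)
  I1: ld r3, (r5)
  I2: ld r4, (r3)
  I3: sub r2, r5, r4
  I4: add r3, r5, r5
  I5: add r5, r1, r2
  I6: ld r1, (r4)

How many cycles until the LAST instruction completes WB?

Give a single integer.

I0 ld r2 <- r2: IF@1 ID@2 stall=0 (-) EX@3 MEM@4 WB@5
I1 ld r3 <- r5: IF@2 ID@3 stall=0 (-) EX@4 MEM@5 WB@6
I2 ld r4 <- r3: IF@3 ID@4 stall=2 (RAW on I1.r3 (WB@6)) EX@7 MEM@8 WB@9
I3 sub r2 <- r5,r4: IF@4 ID@7 stall=2 (RAW on I2.r4 (WB@9)) EX@10 MEM@11 WB@12
I4 add r3 <- r5,r5: IF@7 ID@10 stall=0 (-) EX@11 MEM@12 WB@13
I5 add r5 <- r1,r2: IF@10 ID@11 stall=1 (RAW on I3.r2 (WB@12)) EX@13 MEM@14 WB@15
I6 ld r1 <- r4: IF@11 ID@13 stall=0 (-) EX@14 MEM@15 WB@16

Answer: 16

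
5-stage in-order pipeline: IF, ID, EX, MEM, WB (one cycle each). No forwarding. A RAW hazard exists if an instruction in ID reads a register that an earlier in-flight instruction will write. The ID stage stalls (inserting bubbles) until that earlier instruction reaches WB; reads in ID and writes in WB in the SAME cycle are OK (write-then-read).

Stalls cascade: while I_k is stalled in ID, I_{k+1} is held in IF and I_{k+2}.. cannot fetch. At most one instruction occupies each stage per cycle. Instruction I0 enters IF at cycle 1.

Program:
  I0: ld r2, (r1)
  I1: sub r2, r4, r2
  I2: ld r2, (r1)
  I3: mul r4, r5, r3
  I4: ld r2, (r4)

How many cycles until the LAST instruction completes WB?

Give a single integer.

I0 ld r2 <- r1: IF@1 ID@2 stall=0 (-) EX@3 MEM@4 WB@5
I1 sub r2 <- r4,r2: IF@2 ID@3 stall=2 (RAW on I0.r2 (WB@5)) EX@6 MEM@7 WB@8
I2 ld r2 <- r1: IF@3 ID@6 stall=0 (-) EX@7 MEM@8 WB@9
I3 mul r4 <- r5,r3: IF@6 ID@7 stall=0 (-) EX@8 MEM@9 WB@10
I4 ld r2 <- r4: IF@7 ID@8 stall=2 (RAW on I3.r4 (WB@10)) EX@11 MEM@12 WB@13

Answer: 13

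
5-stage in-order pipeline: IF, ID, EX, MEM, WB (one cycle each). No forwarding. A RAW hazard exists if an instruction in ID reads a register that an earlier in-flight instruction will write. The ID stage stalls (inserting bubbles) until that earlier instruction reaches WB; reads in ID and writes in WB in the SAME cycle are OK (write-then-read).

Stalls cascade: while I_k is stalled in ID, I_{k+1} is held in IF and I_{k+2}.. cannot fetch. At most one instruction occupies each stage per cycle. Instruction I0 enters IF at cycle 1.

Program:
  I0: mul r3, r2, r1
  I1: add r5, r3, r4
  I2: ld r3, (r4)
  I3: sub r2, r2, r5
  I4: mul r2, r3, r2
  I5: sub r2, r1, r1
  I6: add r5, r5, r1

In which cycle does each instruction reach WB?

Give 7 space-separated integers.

I0 mul r3 <- r2,r1: IF@1 ID@2 stall=0 (-) EX@3 MEM@4 WB@5
I1 add r5 <- r3,r4: IF@2 ID@3 stall=2 (RAW on I0.r3 (WB@5)) EX@6 MEM@7 WB@8
I2 ld r3 <- r4: IF@3 ID@6 stall=0 (-) EX@7 MEM@8 WB@9
I3 sub r2 <- r2,r5: IF@6 ID@7 stall=1 (RAW on I1.r5 (WB@8)) EX@9 MEM@10 WB@11
I4 mul r2 <- r3,r2: IF@7 ID@9 stall=2 (RAW on I3.r2 (WB@11)) EX@12 MEM@13 WB@14
I5 sub r2 <- r1,r1: IF@9 ID@12 stall=0 (-) EX@13 MEM@14 WB@15
I6 add r5 <- r5,r1: IF@12 ID@13 stall=0 (-) EX@14 MEM@15 WB@16

Answer: 5 8 9 11 14 15 16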